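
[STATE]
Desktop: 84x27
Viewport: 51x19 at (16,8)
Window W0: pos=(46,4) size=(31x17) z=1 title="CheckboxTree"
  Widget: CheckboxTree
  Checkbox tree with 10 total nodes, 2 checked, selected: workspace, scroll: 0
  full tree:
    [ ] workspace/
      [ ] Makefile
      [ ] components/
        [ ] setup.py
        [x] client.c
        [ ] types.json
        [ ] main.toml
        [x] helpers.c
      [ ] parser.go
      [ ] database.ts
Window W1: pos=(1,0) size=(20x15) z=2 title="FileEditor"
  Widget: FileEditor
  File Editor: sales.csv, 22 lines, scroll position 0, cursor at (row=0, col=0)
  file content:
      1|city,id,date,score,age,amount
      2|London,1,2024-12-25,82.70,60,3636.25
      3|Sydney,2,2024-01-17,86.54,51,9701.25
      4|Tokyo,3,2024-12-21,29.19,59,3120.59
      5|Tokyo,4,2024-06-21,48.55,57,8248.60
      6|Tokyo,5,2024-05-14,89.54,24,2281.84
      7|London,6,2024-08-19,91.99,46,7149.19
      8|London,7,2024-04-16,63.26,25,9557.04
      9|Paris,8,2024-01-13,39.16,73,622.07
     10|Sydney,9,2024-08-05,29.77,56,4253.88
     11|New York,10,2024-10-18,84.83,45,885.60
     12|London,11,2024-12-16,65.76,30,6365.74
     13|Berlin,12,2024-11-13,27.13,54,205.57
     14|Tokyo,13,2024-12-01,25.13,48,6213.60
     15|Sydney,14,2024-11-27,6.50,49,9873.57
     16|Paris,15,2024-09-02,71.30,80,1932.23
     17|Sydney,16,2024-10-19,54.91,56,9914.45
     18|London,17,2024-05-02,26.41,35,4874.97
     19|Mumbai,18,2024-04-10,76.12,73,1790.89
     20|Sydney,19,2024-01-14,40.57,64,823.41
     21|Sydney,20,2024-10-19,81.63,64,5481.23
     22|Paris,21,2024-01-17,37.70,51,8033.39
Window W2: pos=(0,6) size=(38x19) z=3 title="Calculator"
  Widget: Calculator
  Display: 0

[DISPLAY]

─────────────────────┨        ┃   [ ] Makefile     
                    0┃        ┃   [-] components/  
─┐                   ┃        ┃     [ ] setup.py   
 │                   ┃        ┃     [x] client.c   
─┤                   ┃        ┃     [ ] types.json 
 │                   ┃        ┃     [ ] main.toml  
─┤                   ┃        ┃     [x] helpers.c  
 │                   ┃        ┃   [ ] parser.go    
─┤                   ┃        ┃   [ ] database.ts  
 │                   ┃        ┃                    
─┤                   ┃        ┃                    
+│                   ┃        ┃                    
─┘                   ┃        ┗━━━━━━━━━━━━━━━━━━━━
                     ┃                             
                     ┃                             
                     ┃                             
━━━━━━━━━━━━━━━━━━━━━┛                             
                                                   
                                                   


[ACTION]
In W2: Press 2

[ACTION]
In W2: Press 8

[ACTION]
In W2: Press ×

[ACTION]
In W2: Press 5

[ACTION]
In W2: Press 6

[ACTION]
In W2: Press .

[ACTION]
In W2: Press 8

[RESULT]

─────────────────────┨        ┃   [ ] Makefile     
                 56.8┃        ┃   [-] components/  
─┐                   ┃        ┃     [ ] setup.py   
 │                   ┃        ┃     [x] client.c   
─┤                   ┃        ┃     [ ] types.json 
 │                   ┃        ┃     [ ] main.toml  
─┤                   ┃        ┃     [x] helpers.c  
 │                   ┃        ┃   [ ] parser.go    
─┤                   ┃        ┃   [ ] database.ts  
 │                   ┃        ┃                    
─┤                   ┃        ┃                    
+│                   ┃        ┃                    
─┘                   ┃        ┗━━━━━━━━━━━━━━━━━━━━
                     ┃                             
                     ┃                             
                     ┃                             
━━━━━━━━━━━━━━━━━━━━━┛                             
                                                   
                                                   


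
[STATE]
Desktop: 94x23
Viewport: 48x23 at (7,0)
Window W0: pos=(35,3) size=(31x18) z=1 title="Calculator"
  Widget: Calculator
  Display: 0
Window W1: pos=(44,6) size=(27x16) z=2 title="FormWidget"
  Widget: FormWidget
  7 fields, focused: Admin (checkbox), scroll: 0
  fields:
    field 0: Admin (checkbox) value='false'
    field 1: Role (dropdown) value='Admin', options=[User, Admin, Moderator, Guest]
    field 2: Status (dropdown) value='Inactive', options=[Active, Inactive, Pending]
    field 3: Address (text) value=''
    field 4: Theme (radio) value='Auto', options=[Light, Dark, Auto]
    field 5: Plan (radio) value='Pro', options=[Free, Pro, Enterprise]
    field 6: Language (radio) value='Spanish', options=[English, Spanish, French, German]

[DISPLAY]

                                                
                                                
                                                
                            ┏━━━━━━━━━━━━━━━━━━━
                            ┃ Calculator        
                            ┠───────────────────
                            ┃        ┏━━━━━━━━━━
                            ┃┌───┬───┃ FormWidge
                            ┃│ 7 │ 8 ┠──────────
                            ┃├───┼───┃> Admin:  
                            ┃│ 4 │ 5 ┃  Role:   
                            ┃├───┼───┃  Status: 
                            ┃│ 1 │ 2 ┃  Address:
                            ┃├───┼───┃  Theme:  
                            ┃│ 0 │ . ┃  Plan:   
                            ┃├───┼───┃  Language
                            ┃│ C │ MC┃          
                            ┃└───┴───┃          
                            ┃        ┃          
                            ┃        ┃          
                            ┗━━━━━━━━┃          
                                     ┗━━━━━━━━━━
                                                


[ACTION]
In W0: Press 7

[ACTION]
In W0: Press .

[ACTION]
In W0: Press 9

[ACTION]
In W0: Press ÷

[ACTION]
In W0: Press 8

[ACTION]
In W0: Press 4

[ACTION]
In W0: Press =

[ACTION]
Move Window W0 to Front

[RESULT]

                                                
                                                
                                                
                            ┏━━━━━━━━━━━━━━━━━━━
                            ┃ Calculator        
                            ┠───────────────────
                            ┃                0.0
                            ┃┌───┬───┬───┬───┐  
                            ┃│ 7 │ 8 │ 9 │ ÷ │  
                            ┃├───┼───┼───┼───┤  
                            ┃│ 4 │ 5 │ 6 │ × │  
                            ┃├───┼───┼───┼───┤  
                            ┃│ 1 │ 2 │ 3 │ - │  
                            ┃├───┼───┼───┼───┤  
                            ┃│ 0 │ . │ = │ + │  
                            ┃├───┼───┼───┼───┤  
                            ┃│ C │ MC│ MR│ M+│  
                            ┃└───┴───┴───┴───┘  
                            ┃                   
                            ┃                   
                            ┗━━━━━━━━━━━━━━━━━━━
                                     ┗━━━━━━━━━━
                                                


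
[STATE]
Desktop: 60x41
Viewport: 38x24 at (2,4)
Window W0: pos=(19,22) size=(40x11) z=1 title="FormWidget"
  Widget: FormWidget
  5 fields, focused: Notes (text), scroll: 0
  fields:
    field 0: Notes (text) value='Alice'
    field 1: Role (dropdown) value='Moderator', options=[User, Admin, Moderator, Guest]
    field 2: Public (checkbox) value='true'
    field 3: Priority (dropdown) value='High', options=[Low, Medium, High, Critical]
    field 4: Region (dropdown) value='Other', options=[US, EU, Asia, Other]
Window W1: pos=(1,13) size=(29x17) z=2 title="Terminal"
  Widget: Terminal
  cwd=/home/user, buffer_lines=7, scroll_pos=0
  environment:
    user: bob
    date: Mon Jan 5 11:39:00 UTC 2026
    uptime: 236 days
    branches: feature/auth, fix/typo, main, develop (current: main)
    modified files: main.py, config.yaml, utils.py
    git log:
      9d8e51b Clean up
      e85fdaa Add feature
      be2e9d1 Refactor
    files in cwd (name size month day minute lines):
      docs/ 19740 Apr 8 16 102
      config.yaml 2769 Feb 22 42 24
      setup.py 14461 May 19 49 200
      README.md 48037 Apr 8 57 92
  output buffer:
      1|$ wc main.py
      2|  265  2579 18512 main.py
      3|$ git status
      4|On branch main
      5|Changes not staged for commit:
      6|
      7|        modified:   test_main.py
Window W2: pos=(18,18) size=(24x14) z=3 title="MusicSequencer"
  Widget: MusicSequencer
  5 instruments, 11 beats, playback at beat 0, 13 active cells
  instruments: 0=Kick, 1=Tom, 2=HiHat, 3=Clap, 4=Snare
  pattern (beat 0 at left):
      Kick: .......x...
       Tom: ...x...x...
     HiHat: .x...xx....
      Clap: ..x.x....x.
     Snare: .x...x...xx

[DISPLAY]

                                      
                                      
                                      
                                      
                                      
                                      
                                      
                                      
                                      
━━━━━━━━━━━━━━━━━━━━━━━━━━━┓          
 Terminal                  ┃          
───────────────────────────┨          
$ wc main.py               ┃          
  265  2579 18512 main.py  ┃          
$ git status    ┏━━━━━━━━━━━━━━━━━━━━━
On branch main  ┃ MusicSequencer      
Changes not stag┠─────────────────────
                ┃      ▼1234567890    
        modified┃  Kick·······█···    
$ █             ┃   Tom···█···█···    
                ┃ HiHat·█···██····    
                ┃  Clap··█·█····█·    
                ┃ Snare·█···█···██    
                ┃                     


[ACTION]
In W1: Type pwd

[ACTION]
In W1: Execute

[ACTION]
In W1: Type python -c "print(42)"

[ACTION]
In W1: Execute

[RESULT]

                                      
                                      
                                      
                                      
                                      
                                      
                                      
                                      
                                      
━━━━━━━━━━━━━━━━━━━━━━━━━━━┓          
 Terminal                  ┃          
───────────────────────────┨          
$ wc main.py               ┃          
  265  2579 18512 main.py  ┃          
$ git status    ┏━━━━━━━━━━━━━━━━━━━━━
On branch main  ┃ MusicSequencer      
Changes not stag┠─────────────────────
                ┃      ▼1234567890    
        modified┃  Kick·······█···    
$ pwd           ┃   Tom···█···█···    
/home/user      ┃ HiHat·█···██····    
$ python -c "pri┃  Clap··█·█····█·    
42              ┃ Snare·█···█···██    
$ █             ┃                     


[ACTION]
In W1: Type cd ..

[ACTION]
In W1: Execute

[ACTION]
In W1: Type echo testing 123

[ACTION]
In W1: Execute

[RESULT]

                                      
                                      
                                      
                                      
                                      
                                      
                                      
                                      
                                      
━━━━━━━━━━━━━━━━━━━━━━━━━━━┓          
 Terminal                  ┃          
───────────────────────────┨          
On branch main             ┃          
Changes not staged for comm┃          
                ┏━━━━━━━━━━━━━━━━━━━━━
        modified┃ MusicSequencer      
$ pwd           ┠─────────────────────
/home/user      ┃      ▼1234567890    
$ python -c "pri┃  Kick·······█···    
42              ┃   Tom···█···█···    
$ cd ..         ┃ HiHat·█···██····    
                ┃  Clap··█·█····█·    
$ echo testing 1┃ Snare·█···█···██    
testing 123     ┃                     


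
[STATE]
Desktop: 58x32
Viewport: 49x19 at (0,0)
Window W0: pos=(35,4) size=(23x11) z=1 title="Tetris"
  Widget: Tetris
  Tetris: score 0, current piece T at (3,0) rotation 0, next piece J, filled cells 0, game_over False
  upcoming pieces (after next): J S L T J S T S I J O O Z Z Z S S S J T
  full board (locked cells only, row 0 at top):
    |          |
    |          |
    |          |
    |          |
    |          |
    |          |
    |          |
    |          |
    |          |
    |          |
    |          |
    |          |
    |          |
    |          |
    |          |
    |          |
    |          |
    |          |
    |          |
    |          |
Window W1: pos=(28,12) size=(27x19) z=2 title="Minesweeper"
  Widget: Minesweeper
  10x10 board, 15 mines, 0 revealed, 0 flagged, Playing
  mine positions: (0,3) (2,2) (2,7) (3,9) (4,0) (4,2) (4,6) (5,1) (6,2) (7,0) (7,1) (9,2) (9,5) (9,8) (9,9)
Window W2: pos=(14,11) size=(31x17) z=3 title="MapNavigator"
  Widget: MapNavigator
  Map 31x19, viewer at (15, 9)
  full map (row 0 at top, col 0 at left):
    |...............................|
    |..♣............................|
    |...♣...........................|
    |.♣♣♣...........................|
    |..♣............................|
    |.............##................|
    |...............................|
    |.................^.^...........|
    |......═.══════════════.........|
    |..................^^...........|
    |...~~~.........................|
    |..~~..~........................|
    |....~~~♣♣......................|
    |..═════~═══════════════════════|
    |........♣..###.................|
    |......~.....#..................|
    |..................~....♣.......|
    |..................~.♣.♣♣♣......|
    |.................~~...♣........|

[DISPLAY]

                                                 
                                                 
                                                 
                                                 
                                   ┏━━━━━━━━━━━━━
                                   ┃ Tetris      
                                   ┠─────────────
                                   ┃          │Ne
                                   ┃          │█ 
                                   ┃          │██
                                   ┃          │  
              ┏━━━━━━━━━━━━━━━━━━━━━━━━━━━━━┓ │  
              ┃ MapNavigator                ┃━━━━
              ┠─────────────────────────────┨    
              ┃♣♣♣..........................┃────
              ┃.♣...........................┃    
              ┃............##...............┃    
              ┃.............................┃    
              ┃................^.^..........┃    


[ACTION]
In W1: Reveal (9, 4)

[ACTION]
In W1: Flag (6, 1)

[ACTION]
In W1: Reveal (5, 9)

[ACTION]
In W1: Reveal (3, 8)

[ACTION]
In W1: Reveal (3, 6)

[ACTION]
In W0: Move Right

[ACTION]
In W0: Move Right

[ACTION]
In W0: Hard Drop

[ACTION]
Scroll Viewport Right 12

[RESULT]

                                                 
                                                 
                                                 
                                                 
                          ┏━━━━━━━━━━━━━━━━━━━━━┓
                          ┃ Tetris              ┃
                          ┠─────────────────────┨
                          ┃          │Next:     ┃
                          ┃          │█         ┃
                          ┃          │███       ┃
                          ┃          │          ┃
     ┏━━━━━━━━━━━━━━━━━━━━━━━━━━━━━┓ │          ┃
     ┃ MapNavigator                ┃━━━━━━━━━┓  ┃
     ┠─────────────────────────────┨         ┃  ┃
     ┃♣♣♣..........................┃─────────┨━━┛
     ┃.♣...........................┃         ┃   
     ┃............##...............┃         ┃   
     ┃.............................┃         ┃   
     ┃................^.^..........┃         ┃   


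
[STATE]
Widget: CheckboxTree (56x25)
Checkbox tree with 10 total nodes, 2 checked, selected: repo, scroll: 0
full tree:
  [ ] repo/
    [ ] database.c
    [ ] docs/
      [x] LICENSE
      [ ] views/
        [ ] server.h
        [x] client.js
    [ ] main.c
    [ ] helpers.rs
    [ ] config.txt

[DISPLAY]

>[-] repo/                                              
   [ ] database.c                                       
   [-] docs/                                            
     [x] LICENSE                                        
     [-] views/                                         
       [ ] server.h                                     
       [x] client.js                                    
   [ ] main.c                                           
   [ ] helpers.rs                                       
   [ ] config.txt                                       
                                                        
                                                        
                                                        
                                                        
                                                        
                                                        
                                                        
                                                        
                                                        
                                                        
                                                        
                                                        
                                                        
                                                        
                                                        


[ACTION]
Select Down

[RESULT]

 [-] repo/                                              
>  [ ] database.c                                       
   [-] docs/                                            
     [x] LICENSE                                        
     [-] views/                                         
       [ ] server.h                                     
       [x] client.js                                    
   [ ] main.c                                           
   [ ] helpers.rs                                       
   [ ] config.txt                                       
                                                        
                                                        
                                                        
                                                        
                                                        
                                                        
                                                        
                                                        
                                                        
                                                        
                                                        
                                                        
                                                        
                                                        
                                                        


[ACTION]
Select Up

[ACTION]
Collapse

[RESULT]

>[-] repo/                                              
                                                        
                                                        
                                                        
                                                        
                                                        
                                                        
                                                        
                                                        
                                                        
                                                        
                                                        
                                                        
                                                        
                                                        
                                                        
                                                        
                                                        
                                                        
                                                        
                                                        
                                                        
                                                        
                                                        
                                                        


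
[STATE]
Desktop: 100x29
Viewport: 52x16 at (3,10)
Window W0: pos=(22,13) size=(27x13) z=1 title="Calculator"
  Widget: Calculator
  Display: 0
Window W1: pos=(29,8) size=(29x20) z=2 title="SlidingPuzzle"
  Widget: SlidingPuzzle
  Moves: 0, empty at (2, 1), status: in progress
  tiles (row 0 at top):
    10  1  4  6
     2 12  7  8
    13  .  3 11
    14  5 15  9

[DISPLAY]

                          ┠─────────────────────────
                          ┃┌────┬────┬────┬────┐    
                          ┃│ 10 │  1 │  4 │  6 │    
                   ┏━━━━━━┃├────┼────┼────┼────┤    
                   ┃ Calcu┃│  2 │ 12 │  7 │  8 │    
                   ┠──────┃├────┼────┼────┼────┤    
                   ┃      ┃│ 13 │    │  3 │ 11 │    
                   ┃┌───┬─┃├────┼────┼────┼────┤    
                   ┃│ 7 │ ┃│ 14 │  5 │ 15 │  9 │    
                   ┃├───┼─┃└────┴────┴────┴────┘    
                   ┃│ 4 │ ┃Moves: 0                 
                   ┃├───┼─┃                         
                   ┃│ 1 │ ┃                         
                   ┃├───┼─┃                         
                   ┃│ 0 │ ┃                         
                   ┗━━━━━━┃                         


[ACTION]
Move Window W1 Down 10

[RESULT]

                          ┃ SlidingPuzzle           
                          ┠─────────────────────────
                          ┃┌────┬────┬────┬────┐    
                   ┏━━━━━━┃│ 10 │  1 │  4 │  6 │    
                   ┃ Calcu┃├────┼────┼────┼────┤    
                   ┠──────┃│  2 │ 12 │  7 │  8 │    
                   ┃      ┃├────┼────┼────┼────┤    
                   ┃┌───┬─┃│ 13 │    │  3 │ 11 │    
                   ┃│ 7 │ ┃├────┼────┼────┼────┤    
                   ┃├───┼─┃│ 14 │  5 │ 15 │  9 │    
                   ┃│ 4 │ ┃└────┴────┴────┴────┘    
                   ┃├───┼─┃Moves: 0                 
                   ┃│ 1 │ ┃                         
                   ┃├───┼─┃                         
                   ┃│ 0 │ ┃                         
                   ┗━━━━━━┃                         


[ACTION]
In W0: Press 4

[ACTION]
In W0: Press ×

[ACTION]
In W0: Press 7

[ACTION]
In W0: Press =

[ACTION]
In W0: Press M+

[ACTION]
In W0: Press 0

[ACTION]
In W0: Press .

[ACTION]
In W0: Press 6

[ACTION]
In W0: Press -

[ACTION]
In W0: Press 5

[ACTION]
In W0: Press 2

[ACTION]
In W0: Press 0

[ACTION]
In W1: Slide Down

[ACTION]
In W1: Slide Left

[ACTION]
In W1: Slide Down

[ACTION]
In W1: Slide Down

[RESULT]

                          ┃ SlidingPuzzle           
                          ┠─────────────────────────
                          ┃┌────┬────┬────┬────┐    
                   ┏━━━━━━┃│ 10 │  1 │    │  6 │    
                   ┃ Calcu┃├────┼────┼────┼────┤    
                   ┠──────┃│  2 │  7 │  4 │  8 │    
                   ┃      ┃├────┼────┼────┼────┤    
                   ┃┌───┬─┃│ 13 │ 12 │  3 │ 11 │    
                   ┃│ 7 │ ┃├────┼────┼────┼────┤    
                   ┃├───┼─┃│ 14 │  5 │ 15 │  9 │    
                   ┃│ 4 │ ┃└────┴────┴────┴────┘    
                   ┃├───┼─┃Moves: 3                 
                   ┃│ 1 │ ┃                         
                   ┃├───┼─┃                         
                   ┃│ 0 │ ┃                         
                   ┗━━━━━━┃                         


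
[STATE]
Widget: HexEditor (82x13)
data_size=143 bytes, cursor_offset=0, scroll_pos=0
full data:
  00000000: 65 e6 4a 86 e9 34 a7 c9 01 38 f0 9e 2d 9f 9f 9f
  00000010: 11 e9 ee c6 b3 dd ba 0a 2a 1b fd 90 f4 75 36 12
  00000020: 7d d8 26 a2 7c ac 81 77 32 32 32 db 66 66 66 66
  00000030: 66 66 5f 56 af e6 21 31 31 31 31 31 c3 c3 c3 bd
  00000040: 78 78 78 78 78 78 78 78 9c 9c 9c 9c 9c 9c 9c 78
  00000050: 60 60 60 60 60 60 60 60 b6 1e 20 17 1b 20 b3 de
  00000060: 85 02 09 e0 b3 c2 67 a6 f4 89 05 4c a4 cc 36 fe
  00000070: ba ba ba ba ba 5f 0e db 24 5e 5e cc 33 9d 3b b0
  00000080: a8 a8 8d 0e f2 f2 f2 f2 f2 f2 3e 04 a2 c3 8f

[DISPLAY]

00000000  65 e6 4a 86 e9 34 a7 c9  01 38 f0 9e 2d 9f 9f 9f  |e.J..4...8..-...|    
00000010  11 e9 ee c6 b3 dd ba 0a  2a 1b fd 90 f4 75 36 12  |........*....u6.|    
00000020  7d d8 26 a2 7c ac 81 77  32 32 32 db 66 66 66 66  |}.&.|..w222.ffff|    
00000030  66 66 5f 56 af e6 21 31  31 31 31 31 c3 c3 c3 bd  |ff_V..!11111....|    
00000040  78 78 78 78 78 78 78 78  9c 9c 9c 9c 9c 9c 9c 78  |xxxxxxxx.......x|    
00000050  60 60 60 60 60 60 60 60  b6 1e 20 17 1b 20 b3 de  |````````.. .. ..|    
00000060  85 02 09 e0 b3 c2 67 a6  f4 89 05 4c a4 cc 36 fe  |......g....L..6.|    
00000070  ba ba ba ba ba 5f 0e db  24 5e 5e cc 33 9d 3b b0  |....._..$^^.3.;.|    
00000080  a8 a8 8d 0e f2 f2 f2 f2  f2 f2 3e 04 a2 c3 8f     |..........>.... |    
                                                                                  
                                                                                  
                                                                                  
                                                                                  


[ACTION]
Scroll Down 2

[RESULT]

00000020  7d d8 26 a2 7c ac 81 77  32 32 32 db 66 66 66 66  |}.&.|..w222.ffff|    
00000030  66 66 5f 56 af e6 21 31  31 31 31 31 c3 c3 c3 bd  |ff_V..!11111....|    
00000040  78 78 78 78 78 78 78 78  9c 9c 9c 9c 9c 9c 9c 78  |xxxxxxxx.......x|    
00000050  60 60 60 60 60 60 60 60  b6 1e 20 17 1b 20 b3 de  |````````.. .. ..|    
00000060  85 02 09 e0 b3 c2 67 a6  f4 89 05 4c a4 cc 36 fe  |......g....L..6.|    
00000070  ba ba ba ba ba 5f 0e db  24 5e 5e cc 33 9d 3b b0  |....._..$^^.3.;.|    
00000080  a8 a8 8d 0e f2 f2 f2 f2  f2 f2 3e 04 a2 c3 8f     |..........>.... |    
                                                                                  
                                                                                  
                                                                                  
                                                                                  
                                                                                  
                                                                                  


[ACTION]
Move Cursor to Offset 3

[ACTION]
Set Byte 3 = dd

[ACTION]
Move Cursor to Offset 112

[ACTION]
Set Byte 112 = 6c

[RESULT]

00000020  7d d8 26 a2 7c ac 81 77  32 32 32 db 66 66 66 66  |}.&.|..w222.ffff|    
00000030  66 66 5f 56 af e6 21 31  31 31 31 31 c3 c3 c3 bd  |ff_V..!11111....|    
00000040  78 78 78 78 78 78 78 78  9c 9c 9c 9c 9c 9c 9c 78  |xxxxxxxx.......x|    
00000050  60 60 60 60 60 60 60 60  b6 1e 20 17 1b 20 b3 de  |````````.. .. ..|    
00000060  85 02 09 e0 b3 c2 67 a6  f4 89 05 4c a4 cc 36 fe  |......g....L..6.|    
00000070  6C ba ba ba ba 5f 0e db  24 5e 5e cc 33 9d 3b b0  |l...._..$^^.3.;.|    
00000080  a8 a8 8d 0e f2 f2 f2 f2  f2 f2 3e 04 a2 c3 8f     |..........>.... |    
                                                                                  
                                                                                  
                                                                                  
                                                                                  
                                                                                  
                                                                                  


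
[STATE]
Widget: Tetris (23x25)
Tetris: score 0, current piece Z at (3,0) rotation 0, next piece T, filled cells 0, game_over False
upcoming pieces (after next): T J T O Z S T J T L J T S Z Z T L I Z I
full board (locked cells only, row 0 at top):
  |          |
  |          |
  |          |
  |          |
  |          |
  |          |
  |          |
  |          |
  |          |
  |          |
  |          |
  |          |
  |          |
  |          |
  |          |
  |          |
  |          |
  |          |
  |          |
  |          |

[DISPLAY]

   ▓▓     │Next:       
    ▓▓    │ ▒          
          │▒▒▒         
          │            
          │            
          │            
          │Score:      
          │0           
          │            
          │            
          │            
          │            
          │            
          │            
          │            
          │            
          │            
          │            
          │            
          │            
          │            
          │            
          │            
          │            
          │            


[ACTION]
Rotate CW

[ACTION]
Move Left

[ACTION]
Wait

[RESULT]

          │Next:       
   ▓      │ ▒          
  ▓▓      │▒▒▒         
  ▓       │            
          │            
          │            
          │Score:      
          │0           
          │            
          │            
          │            
          │            
          │            
          │            
          │            
          │            
          │            
          │            
          │            
          │            
          │            
          │            
          │            
          │            
          │            


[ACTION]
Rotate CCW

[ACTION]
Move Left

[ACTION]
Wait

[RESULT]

          │Next:       
          │ ▒          
 ▓▓       │▒▒▒         
  ▓▓      │            
          │            
          │            
          │Score:      
          │0           
          │            
          │            
          │            
          │            
          │            
          │            
          │            
          │            
          │            
          │            
          │            
          │            
          │            
          │            
          │            
          │            
          │            


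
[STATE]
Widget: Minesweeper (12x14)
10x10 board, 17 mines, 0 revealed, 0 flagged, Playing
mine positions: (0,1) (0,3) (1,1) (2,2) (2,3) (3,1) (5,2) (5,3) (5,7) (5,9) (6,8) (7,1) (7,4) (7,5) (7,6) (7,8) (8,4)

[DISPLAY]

■■■■■■■■■■  
■■■■■■■■■■  
■■■■■■■■■■  
■■■■■■■■■■  
■■■■■■■■■■  
■■■■■■■■■■  
■■■■■■■■■■  
■■■■■■■■■■  
■■■■■■■■■■  
■■■■■■■■■■  
            
            
            
            


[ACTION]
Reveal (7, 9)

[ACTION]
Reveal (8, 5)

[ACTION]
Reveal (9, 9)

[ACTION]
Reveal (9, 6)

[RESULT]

■■■■■■■■■■  
■■■■■■■■■■  
■■■■■■■■■■  
■■■■■■■■■■  
■■■■■■■■■■  
■■■■■■■■■■  
■■■■■■■■■■  
■■■■■■■■■2  
■■■■■42211  
■■■■■1      
            
            
            
            


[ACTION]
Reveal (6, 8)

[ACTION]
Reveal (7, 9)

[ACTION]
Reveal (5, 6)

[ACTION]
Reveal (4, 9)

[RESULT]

■✹■✹■■■■■■  
■✹■■■■■■■■  
■■✹✹■■■■■■  
■✹■■■■■■■■  
■■■■■■■■■■  
■■✹✹■■■✹■✹  
■■■■■■■■✹■  
■✹■■✹✹✹■✹2  
■■■■✹42211  
■■■■■1      
            
            
            
            


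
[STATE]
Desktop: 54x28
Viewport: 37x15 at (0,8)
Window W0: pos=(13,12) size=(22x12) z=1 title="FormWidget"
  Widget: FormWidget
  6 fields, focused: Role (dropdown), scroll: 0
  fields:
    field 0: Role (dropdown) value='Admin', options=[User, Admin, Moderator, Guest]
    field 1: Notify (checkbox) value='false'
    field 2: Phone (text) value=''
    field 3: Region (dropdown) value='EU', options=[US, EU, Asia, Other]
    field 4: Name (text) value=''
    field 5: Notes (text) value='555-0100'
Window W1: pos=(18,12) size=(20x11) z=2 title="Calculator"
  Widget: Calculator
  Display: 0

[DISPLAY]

                                     
                                     
                                     
                                     
             ┏━━━━┏━━━━━━━━━━━━━━━━━━
             ┃ For┃ Calculator       
             ┠────┠──────────────────
             ┃> Ro┃                 0
             ┃  No┃┌───┬───┬───┬───┐ 
             ┃  Ph┃│ 7 │ 8 │ 9 │ ÷ │ 
             ┃  Re┃├───┼───┼───┼───┤ 
             ┃  Na┃│ 4 │ 5 │ 6 │ × │ 
             ┃  No┃├───┼───┼───┼───┤ 
             ┃    ┃│ 1 │ 2 │ 3 │ - │ 
             ┃    ┗━━━━━━━━━━━━━━━━━━


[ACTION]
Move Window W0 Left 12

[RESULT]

                                     
                                     
                                     
                                     
 ┏━━━━━━━━━━━━━━━━┏━━━━━━━━━━━━━━━━━━
 ┃ FormWidget     ┃ Calculator       
 ┠────────────────┠──────────────────
 ┃> Role:       [A┃                 0
 ┃  Notify:     [ ┃┌───┬───┬───┬───┐ 
 ┃  Phone:      [ ┃│ 7 │ 8 │ 9 │ ÷ │ 
 ┃  Region:     [E┃├───┼───┼───┼───┤ 
 ┃  Name:       [ ┃│ 4 │ 5 │ 6 │ × │ 
 ┃  Notes:      [5┃├───┼───┼───┼───┤ 
 ┃                ┃│ 1 │ 2 │ 3 │ - │ 
 ┃                ┗━━━━━━━━━━━━━━━━━━


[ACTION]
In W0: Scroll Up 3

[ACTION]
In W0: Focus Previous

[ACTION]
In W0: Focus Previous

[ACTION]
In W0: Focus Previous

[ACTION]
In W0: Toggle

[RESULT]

                                     
                                     
                                     
                                     
 ┏━━━━━━━━━━━━━━━━┏━━━━━━━━━━━━━━━━━━
 ┃ FormWidget     ┃ Calculator       
 ┠────────────────┠──────────────────
 ┃  Role:       [A┃                 0
 ┃  Notify:     [ ┃┌───┬───┬───┬───┐ 
 ┃  Phone:      [ ┃│ 7 │ 8 │ 9 │ ÷ │ 
 ┃> Region:     [E┃├───┼───┼───┼───┤ 
 ┃  Name:       [ ┃│ 4 │ 5 │ 6 │ × │ 
 ┃  Notes:      [5┃├───┼───┼───┼───┤ 
 ┃                ┃│ 1 │ 2 │ 3 │ - │ 
 ┃                ┗━━━━━━━━━━━━━━━━━━


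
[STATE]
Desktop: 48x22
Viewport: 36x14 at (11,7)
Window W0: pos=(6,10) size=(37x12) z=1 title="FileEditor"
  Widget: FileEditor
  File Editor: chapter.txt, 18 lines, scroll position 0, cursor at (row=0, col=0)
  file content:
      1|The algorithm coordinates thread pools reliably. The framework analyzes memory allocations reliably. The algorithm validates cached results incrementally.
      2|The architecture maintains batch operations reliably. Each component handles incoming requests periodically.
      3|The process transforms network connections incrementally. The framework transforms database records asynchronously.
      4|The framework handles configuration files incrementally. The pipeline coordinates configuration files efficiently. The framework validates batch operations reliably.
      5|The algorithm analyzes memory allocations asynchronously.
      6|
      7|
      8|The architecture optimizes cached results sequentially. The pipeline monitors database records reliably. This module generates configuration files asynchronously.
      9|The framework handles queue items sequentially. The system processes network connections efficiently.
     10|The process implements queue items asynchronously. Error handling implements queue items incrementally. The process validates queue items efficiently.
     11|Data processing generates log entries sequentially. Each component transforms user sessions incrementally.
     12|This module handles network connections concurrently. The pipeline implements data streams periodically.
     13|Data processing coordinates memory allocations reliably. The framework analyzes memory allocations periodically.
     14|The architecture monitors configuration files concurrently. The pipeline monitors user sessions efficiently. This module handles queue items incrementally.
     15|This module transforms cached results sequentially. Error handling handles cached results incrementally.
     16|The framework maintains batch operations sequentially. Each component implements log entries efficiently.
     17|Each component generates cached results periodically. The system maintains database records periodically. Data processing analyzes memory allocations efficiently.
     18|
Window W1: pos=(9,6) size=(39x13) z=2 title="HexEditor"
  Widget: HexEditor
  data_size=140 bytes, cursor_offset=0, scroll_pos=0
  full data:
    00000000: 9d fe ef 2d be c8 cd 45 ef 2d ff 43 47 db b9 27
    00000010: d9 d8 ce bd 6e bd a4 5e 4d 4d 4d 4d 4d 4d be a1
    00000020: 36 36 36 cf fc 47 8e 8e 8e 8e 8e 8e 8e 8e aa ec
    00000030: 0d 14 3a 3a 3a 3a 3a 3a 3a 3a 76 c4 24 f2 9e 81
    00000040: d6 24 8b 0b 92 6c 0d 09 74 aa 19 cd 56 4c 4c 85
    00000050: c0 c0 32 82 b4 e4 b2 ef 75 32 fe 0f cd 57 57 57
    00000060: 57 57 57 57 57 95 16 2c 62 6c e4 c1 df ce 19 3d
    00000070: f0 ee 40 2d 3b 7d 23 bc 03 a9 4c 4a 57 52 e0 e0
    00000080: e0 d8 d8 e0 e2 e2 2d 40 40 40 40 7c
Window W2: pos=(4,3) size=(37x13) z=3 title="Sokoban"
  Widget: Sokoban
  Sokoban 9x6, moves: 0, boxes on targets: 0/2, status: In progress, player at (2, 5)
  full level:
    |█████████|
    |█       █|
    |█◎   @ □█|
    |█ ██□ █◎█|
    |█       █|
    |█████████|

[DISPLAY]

  █                          ┃      
 □█                          ┃──────
█◎█                          ┃45  ef
  █                          ┃5e  4d
███                          ┃8e  8e
 0  0/2                      ┃3a  3a
                             ┃09  74
                             ┃ef  75
━━━━━━━━━━━━━━━━━━━━━━━━━━━━━┛2c  62
0000070  f0 ee 40 2d 3b 7d 23 bc  03
0000080  e0 d8 d8 e0 e2 e2 2d 40  40
━━━━━━━━━━━━━━━━━━━━━━━━━━━━━━━━━━━━
                              ░┃    
architecture optimizes cached ▼┃    


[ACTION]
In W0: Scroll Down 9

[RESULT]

  █                          ┃      
 □█                          ┃──────
█◎█                          ┃45  ef
  █                          ┃5e  4d
███                          ┃8e  8e
 0  0/2                      ┃3a  3a
                             ┃09  74
                             ┃ef  75
━━━━━━━━━━━━━━━━━━━━━━━━━━━━━┛2c  62
0000070  f0 ee 40 2d 3b 7d 23 bc  03
0000080  e0 d8 d8 e0 e2 e2 2d 40  40
━━━━━━━━━━━━━━━━━━━━━━━━━━━━━━━━━━━━
framework maintains batch oper█┃    
 component generates cached re▼┃    


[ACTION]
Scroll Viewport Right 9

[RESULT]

 █                          ┃      ┃
□█                          ┃──────┨
◎█                          ┃45  ef┃
 █                          ┃5e  4d┃
██                          ┃8e  8e┃
0  0/2                      ┃3a  3a┃
                            ┃09  74┃
                            ┃ef  75┃
━━━━━━━━━━━━━━━━━━━━━━━━━━━━┛2c  62┃
000070  f0 ee 40 2d 3b 7d 23 bc  03┃
000080  e0 d8 d8 e0 e2 e2 2d 40  40┃
━━━━━━━━━━━━━━━━━━━━━━━━━━━━━━━━━━━┛
ramework maintains batch oper█┃     
component generates cached re▼┃     


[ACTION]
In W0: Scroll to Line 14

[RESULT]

 █                          ┃      ┃
□█                          ┃──────┨
◎█                          ┃45  ef┃
 █                          ┃5e  4d┃
██                          ┃8e  8e┃
0  0/2                      ┃3a  3a┃
                            ┃09  74┃
                            ┃ef  75┃
━━━━━━━━━━━━━━━━━━━━━━━━━━━━┛2c  62┃
000070  f0 ee 40 2d 3b 7d 23 bc  03┃
000080  e0 d8 d8 e0 e2 e2 2d 40  40┃
━━━━━━━━━━━━━━━━━━━━━━━━━━━━━━━━━━━┛
component generates cached re█┃     
                             ▼┃     


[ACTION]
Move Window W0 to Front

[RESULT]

 █                          ┃      ┃
□█                          ┃──────┨
◎█                          ┃45  ef┃
━━━━━━━━━━━━━━━━━━━━━━━━━━━━━━┓  4d┃
Editor                        ┃  8e┃
──────────────────────────────┨  3a┃
processing generates log entr▲┃  74┃
module handles network connec░┃  75┃
processing coordinates memory░┃  62┃
rchitecture monitors configur░┃  03┃
module transforms cached resu░┃  40┃
ramework maintains batch oper░┃━━━━┛
component generates cached re█┃     
                             ▼┃     


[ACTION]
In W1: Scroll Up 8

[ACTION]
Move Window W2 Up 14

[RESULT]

 █                          ┃      ┃
██                          ┃──────┨
0  0/2                      ┃45  ef┃
━━━━━━━━━━━━━━━━━━━━━━━━━━━━━━┓  4d┃
Editor                        ┃  8e┃
──────────────────────────────┨  3a┃
processing generates log entr▲┃  74┃
module handles network connec░┃  75┃
processing coordinates memory░┃  62┃
rchitecture monitors configur░┃  03┃
module transforms cached resu░┃  40┃
ramework maintains batch oper░┃━━━━┛
component generates cached re█┃     
                             ▼┃     
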